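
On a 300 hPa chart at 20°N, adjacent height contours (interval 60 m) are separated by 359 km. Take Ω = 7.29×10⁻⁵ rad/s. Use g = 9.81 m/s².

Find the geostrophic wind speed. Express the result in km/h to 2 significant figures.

120 km/h

Coriolis parameter at 20°N:
f = 2Ω sin φ = 2 × 7.29×10⁻⁵ × sin 20° = 4.99×10⁻⁵ s⁻¹
Height gradient: |∂Z/∂n| = 60 m / 359000 m = 1.67×10⁻⁴
On a pressure surface, geostrophic balance gives V_g = (g/f)|∂Z/∂n|:
V_g = 9.81 × 1.67×10⁻⁴ / 4.99×10⁻⁵ = 32.9 m/s
Converting: 32.9 m/s × 3.6 = 120 km/h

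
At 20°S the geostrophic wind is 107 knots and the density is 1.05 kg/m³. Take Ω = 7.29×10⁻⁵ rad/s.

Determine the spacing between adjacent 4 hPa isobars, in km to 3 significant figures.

139 km

Coriolis parameter at 20°S:
f = 2Ω sin φ = 2 × 7.29×10⁻⁵ × sin 20° = 4.99×10⁻⁵ s⁻¹
Wind speed in SI: 107 knots = 55.0 m/s
Geostrophic balance rearranged: |∂P/∂n| = f ρ V_g
|∂P/∂n| = 4.99×10⁻⁵ × 1.05 × 55.0 = 2.88×10⁻³ Pa/m
Isobar spacing: Δn = ΔP/|∂P/∂n| = 400 Pa / 2.88×10⁻³ Pa/m = 138784 m ≈ 139 km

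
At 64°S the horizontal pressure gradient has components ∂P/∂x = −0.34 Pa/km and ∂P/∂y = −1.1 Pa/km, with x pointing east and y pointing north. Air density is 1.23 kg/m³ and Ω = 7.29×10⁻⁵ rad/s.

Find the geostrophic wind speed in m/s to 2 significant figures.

Coriolis parameter at 64°S:
f = 2Ω sin φ = 2 × 7.29×10⁻⁵ × sin 64° = 1.31×10⁻⁴ s⁻¹
In the Southern Hemisphere f is negative: f = −1.31×10⁻⁴ s⁻¹.
Component geostrophic relations (x east, y north):
u_g = −(1/(fρ)) ∂P/∂y,  v_g = (1/(fρ)) ∂P/∂x
u_g = −(−1.1×10⁻³)/(−1.31×10⁻⁴ × 1.23) = −6.82 m/s;  v_g = (−0.34×10⁻³)/(−1.31×10⁻⁴ × 1.23) = 2.11 m/s
|V_g| = √(u_g² + v_g²) = 7.14 m/s

7.1 m/s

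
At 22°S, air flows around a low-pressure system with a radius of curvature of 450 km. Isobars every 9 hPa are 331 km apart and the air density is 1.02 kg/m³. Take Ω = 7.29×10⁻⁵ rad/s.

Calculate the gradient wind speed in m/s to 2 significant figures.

24 m/s

Coriolis parameter at 22°S:
f = 2Ω sin φ = 2 × 7.29×10⁻⁵ × sin 22° = 5.46×10⁻⁵ s⁻¹
Pressure gradient: |∂P/∂n| = 900 Pa / 331000 m = 2.72×10⁻³ Pa/m
Geostrophic speed: V_g = |∂P/∂n|/(fρ) = 2.72×10⁻³/(5.46×10⁻⁵ × 1.02) = 48.8 m/s
Around a low, centrifugal force acts outward with Coriolis, so pressure-gradient force balances both:
(1/ρ)|∂P/∂n| = fV + V²/R  →  V² + fR·V − fR·V_g = 0
With fR = 5.46×10⁻⁵ × 450×10³ m = 24.6 m/s:
V = [−fR + √((fR)² + 4 fR V_g)]/2 = [−24.6 + √(24.6² + 4×24.6×48.8)]/2 = 24.5 m/s
Subgeostrophic (V < V_g = 48.8 m/s), as expected around a low.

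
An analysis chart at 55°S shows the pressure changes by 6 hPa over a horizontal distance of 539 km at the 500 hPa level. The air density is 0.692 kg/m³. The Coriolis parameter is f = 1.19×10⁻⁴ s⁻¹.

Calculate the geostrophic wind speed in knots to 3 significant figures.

26.3 knots

Pressure gradient: |∂P/∂n| = 600 Pa / 539000 m = 1.11×10⁻³ Pa/m
Geostrophic balance (pressure-gradient force = Coriolis force):
V_g = (1/(fρ)) |∂P/∂n| = 1.11×10⁻³ / (1.19×10⁻⁴ × 0.692) = 13.5 m/s
Converting: 13.5 m/s × 1.944 = 26.3 knots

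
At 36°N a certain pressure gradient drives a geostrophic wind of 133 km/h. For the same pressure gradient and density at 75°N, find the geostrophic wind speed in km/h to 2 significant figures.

With the same pressure gradient and density, V_g ∝ 1/f ∝ 1/sin φ.
V₂ = V₁ · sin φ₁ / sin φ₂ = 133 × sin 36° / sin 75°
V₂ = 133 × 0.5878/0.9659 = 81 km/h

81 km/h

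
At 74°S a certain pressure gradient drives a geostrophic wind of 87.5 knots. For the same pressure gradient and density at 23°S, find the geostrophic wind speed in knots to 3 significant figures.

215 knots

With the same pressure gradient and density, V_g ∝ 1/f ∝ 1/sin φ.
V₂ = V₁ · sin φ₁ / sin φ₂ = 87.5 × sin 74° / sin 23°
V₂ = 87.5 × 0.9613/0.3907 = 215 knots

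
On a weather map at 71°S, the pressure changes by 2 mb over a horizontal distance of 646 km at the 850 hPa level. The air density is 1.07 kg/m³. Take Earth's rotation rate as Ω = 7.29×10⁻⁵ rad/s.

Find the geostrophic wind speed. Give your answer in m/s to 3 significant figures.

2.10 m/s

Coriolis parameter at 71°S:
f = 2Ω sin φ = 2 × 7.29×10⁻⁵ × sin 71° = 1.38×10⁻⁴ s⁻¹
Pressure gradient: |∂P/∂n| = 200 Pa / 646000 m = 3.10×10⁻⁴ Pa/m
Geostrophic balance (pressure-gradient force = Coriolis force):
V_g = (1/(fρ)) |∂P/∂n| = 3.10×10⁻⁴ / (1.38×10⁻⁴ × 1.07) = 2.10 m/s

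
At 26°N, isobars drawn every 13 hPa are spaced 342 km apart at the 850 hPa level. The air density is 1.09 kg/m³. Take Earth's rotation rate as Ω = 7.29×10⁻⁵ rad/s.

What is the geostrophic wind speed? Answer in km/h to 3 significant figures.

196 km/h

Coriolis parameter at 26°N:
f = 2Ω sin φ = 2 × 7.29×10⁻⁵ × sin 26° = 6.39×10⁻⁵ s⁻¹
Pressure gradient: |∂P/∂n| = 1300 Pa / 342000 m = 3.80×10⁻³ Pa/m
Geostrophic balance (pressure-gradient force = Coriolis force):
V_g = (1/(fρ)) |∂P/∂n| = 3.80×10⁻³ / (6.39×10⁻⁵ × 1.09) = 54.6 m/s
Converting: 54.6 m/s × 3.6 = 196 km/h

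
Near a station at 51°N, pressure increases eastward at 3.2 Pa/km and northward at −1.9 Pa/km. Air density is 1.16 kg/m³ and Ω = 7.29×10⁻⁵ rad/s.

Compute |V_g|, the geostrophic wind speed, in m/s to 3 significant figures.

28.3 m/s

Coriolis parameter at 51°N:
f = 2Ω sin φ = 2 × 7.29×10⁻⁵ × sin 51° = 1.13×10⁻⁴ s⁻¹
Component geostrophic relations (x east, y north):
u_g = −(1/(fρ)) ∂P/∂y,  v_g = (1/(fρ)) ∂P/∂x
u_g = −(−1.9×10⁻³)/(1.13×10⁻⁴ × 1.16) = 14.5 m/s;  v_g = (3.2×10⁻³)/(1.13×10⁻⁴ × 1.16) = 24.3 m/s
|V_g| = √(u_g² + v_g²) = 28.3 m/s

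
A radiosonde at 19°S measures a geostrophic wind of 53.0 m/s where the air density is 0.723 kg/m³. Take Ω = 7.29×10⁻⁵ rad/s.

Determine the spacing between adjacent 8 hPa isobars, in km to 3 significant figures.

Coriolis parameter at 19°S:
f = 2Ω sin φ = 2 × 7.29×10⁻⁵ × sin 19° = 4.75×10⁻⁵ s⁻¹
Geostrophic balance rearranged: |∂P/∂n| = f ρ V_g
|∂P/∂n| = 4.75×10⁻⁵ × 0.723 × 53.0 = 1.82×10⁻³ Pa/m
Isobar spacing: Δn = ΔP/|∂P/∂n| = 800 Pa / 1.82×10⁻³ Pa/m = 439821 m ≈ 440 km

440 km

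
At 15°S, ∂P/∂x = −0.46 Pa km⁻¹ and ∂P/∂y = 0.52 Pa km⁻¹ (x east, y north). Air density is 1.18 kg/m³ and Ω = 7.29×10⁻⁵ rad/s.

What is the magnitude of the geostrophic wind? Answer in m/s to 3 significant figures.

15.6 m/s

Coriolis parameter at 15°S:
f = 2Ω sin φ = 2 × 7.29×10⁻⁵ × sin 15° = 3.77×10⁻⁵ s⁻¹
In the Southern Hemisphere f is negative: f = −3.77×10⁻⁵ s⁻¹.
Component geostrophic relations (x east, y north):
u_g = −(1/(fρ)) ∂P/∂y,  v_g = (1/(fρ)) ∂P/∂x
u_g = −(0.52×10⁻³)/(−3.77×10⁻⁵ × 1.18) = 11.7 m/s;  v_g = (−0.46×10⁻³)/(−3.77×10⁻⁵ × 1.18) = 10.3 m/s
|V_g| = √(u_g² + v_g²) = 15.6 m/s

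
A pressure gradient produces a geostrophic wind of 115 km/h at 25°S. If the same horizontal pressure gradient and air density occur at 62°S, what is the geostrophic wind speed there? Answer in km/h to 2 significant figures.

With the same pressure gradient and density, V_g ∝ 1/f ∝ 1/sin φ.
V₂ = V₁ · sin φ₁ / sin φ₂ = 115 × sin 25° / sin 62°
V₂ = 115 × 0.4226/0.8829 = 55 km/h

55 km/h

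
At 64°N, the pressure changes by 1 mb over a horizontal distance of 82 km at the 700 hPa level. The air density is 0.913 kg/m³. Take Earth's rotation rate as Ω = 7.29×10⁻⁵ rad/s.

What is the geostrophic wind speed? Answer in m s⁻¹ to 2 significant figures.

Coriolis parameter at 64°N:
f = 2Ω sin φ = 2 × 7.29×10⁻⁵ × sin 64° = 1.31×10⁻⁴ s⁻¹
Pressure gradient: |∂P/∂n| = 100 Pa / 82000 m = 1.22×10⁻³ Pa/m
Geostrophic balance (pressure-gradient force = Coriolis force):
V_g = (1/(fρ)) |∂P/∂n| = 1.22×10⁻³ / (1.31×10⁻⁴ × 0.913) = 10.2 m/s

10 m s⁻¹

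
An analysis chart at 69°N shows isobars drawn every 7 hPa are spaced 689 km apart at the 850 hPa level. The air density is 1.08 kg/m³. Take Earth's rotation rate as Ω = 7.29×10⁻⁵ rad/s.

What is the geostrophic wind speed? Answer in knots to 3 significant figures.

13.4 knots

Coriolis parameter at 69°N:
f = 2Ω sin φ = 2 × 7.29×10⁻⁵ × sin 69° = 1.36×10⁻⁴ s⁻¹
Pressure gradient: |∂P/∂n| = 700 Pa / 689000 m = 1.02×10⁻³ Pa/m
Geostrophic balance (pressure-gradient force = Coriolis force):
V_g = (1/(fρ)) |∂P/∂n| = 1.02×10⁻³ / (1.36×10⁻⁴ × 1.08) = 6.91 m/s
Converting: 6.91 m/s × 1.944 = 13.4 knots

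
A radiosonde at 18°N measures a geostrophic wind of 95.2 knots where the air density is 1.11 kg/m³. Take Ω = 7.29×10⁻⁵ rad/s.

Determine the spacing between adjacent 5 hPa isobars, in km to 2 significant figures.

200 km

Coriolis parameter at 18°N:
f = 2Ω sin φ = 2 × 7.29×10⁻⁵ × sin 18° = 4.51×10⁻⁵ s⁻¹
Wind speed in SI: 95.2 knots = 49.0 m/s
Geostrophic balance rearranged: |∂P/∂n| = f ρ V_g
|∂P/∂n| = 4.51×10⁻⁵ × 1.11 × 49.0 = 2.45×10⁻³ Pa/m
Isobar spacing: Δn = ΔP/|∂P/∂n| = 500 Pa / 2.45×10⁻³ Pa/m = 204142 m ≈ 200 km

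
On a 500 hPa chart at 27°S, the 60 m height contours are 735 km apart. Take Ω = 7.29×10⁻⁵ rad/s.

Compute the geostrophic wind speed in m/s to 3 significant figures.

Coriolis parameter at 27°S:
f = 2Ω sin φ = 2 × 7.29×10⁻⁵ × sin 27° = 6.62×10⁻⁵ s⁻¹
Height gradient: |∂Z/∂n| = 60 m / 735000 m = 8.16×10⁻⁵
On a pressure surface, geostrophic balance gives V_g = (g/f)|∂Z/∂n|:
V_g = 9.81 × 8.16×10⁻⁵ / 6.62×10⁻⁵ = 12.1 m/s

12.1 m/s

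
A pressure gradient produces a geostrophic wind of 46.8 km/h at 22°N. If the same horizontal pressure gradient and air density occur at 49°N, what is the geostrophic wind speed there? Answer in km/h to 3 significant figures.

23.2 km/h

With the same pressure gradient and density, V_g ∝ 1/f ∝ 1/sin φ.
V₂ = V₁ · sin φ₁ / sin φ₂ = 46.8 × sin 22° / sin 49°
V₂ = 46.8 × 0.3746/0.7547 = 23.2 km/h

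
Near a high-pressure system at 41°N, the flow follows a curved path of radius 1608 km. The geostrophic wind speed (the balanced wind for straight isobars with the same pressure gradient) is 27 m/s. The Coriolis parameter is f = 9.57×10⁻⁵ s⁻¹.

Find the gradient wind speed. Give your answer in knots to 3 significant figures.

67.9 knots

Around a high, pressure-gradient force acts outward with centrifugal, so Coriolis balances both:
fV = (1/ρ)|∂P/∂n| + V²/R  →  V² − fR·V + fR·V_g = 0
With fR = 9.57×10⁻⁵ × 1608×10³ m = 154 m/s:
V = [fR − √((fR)² − 4 fR V_g)]/2 = [154 − √(154² − 4×154×27)]/2 = 34.9 m/s
Supergeostrophic (V > V_g = 27 m/s), as expected around a high.
Converting: 34.9 m/s × 1.944 = 67.9 knots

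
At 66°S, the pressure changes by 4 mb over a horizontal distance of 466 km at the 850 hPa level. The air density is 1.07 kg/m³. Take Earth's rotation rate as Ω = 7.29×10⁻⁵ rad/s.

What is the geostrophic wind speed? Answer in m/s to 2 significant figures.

6.0 m/s

Coriolis parameter at 66°S:
f = 2Ω sin φ = 2 × 7.29×10⁻⁵ × sin 66° = 1.33×10⁻⁴ s⁻¹
Pressure gradient: |∂P/∂n| = 400 Pa / 466000 m = 8.58×10⁻⁴ Pa/m
Geostrophic balance (pressure-gradient force = Coriolis force):
V_g = (1/(fρ)) |∂P/∂n| = 8.58×10⁻⁴ / (1.33×10⁻⁴ × 1.07) = 6.02 m/s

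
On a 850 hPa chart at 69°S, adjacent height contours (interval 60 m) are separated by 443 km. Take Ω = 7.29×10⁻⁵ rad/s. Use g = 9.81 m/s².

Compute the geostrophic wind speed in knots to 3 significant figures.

Coriolis parameter at 69°S:
f = 2Ω sin φ = 2 × 7.29×10⁻⁵ × sin 69° = 1.36×10⁻⁴ s⁻¹
Height gradient: |∂Z/∂n| = 60 m / 443000 m = 1.35×10⁻⁴
On a pressure surface, geostrophic balance gives V_g = (g/f)|∂Z/∂n|:
V_g = 9.81 × 1.35×10⁻⁴ / 1.36×10⁻⁴ = 9.76 m/s
Converting: 9.76 m/s × 1.944 = 19.0 knots

19.0 knots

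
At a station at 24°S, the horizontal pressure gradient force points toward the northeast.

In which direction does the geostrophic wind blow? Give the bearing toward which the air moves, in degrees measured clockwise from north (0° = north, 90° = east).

The pressure-gradient force points toward the northeast (bearing 045°).
Geostrophic balance: in the Southern Hemisphere the Coriolis force deflects motion to the left, so the geostrophic wind blows 90° to the left of the pressure-gradient force (low pressure on the right).
Rotating 045° by 90° counterclockwise gives 315° — the wind blows toward the northwest.

315°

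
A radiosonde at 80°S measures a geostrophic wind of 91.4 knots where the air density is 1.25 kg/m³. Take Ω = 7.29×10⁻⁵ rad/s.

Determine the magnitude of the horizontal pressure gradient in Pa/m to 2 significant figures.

Coriolis parameter at 80°S:
f = 2Ω sin φ = 2 × 7.29×10⁻⁵ × sin 80° = 1.44×10⁻⁴ s⁻¹
Wind speed in SI: 91.4 knots = 47.0 m/s
Geostrophic balance rearranged: |∂P/∂n| = f ρ V_g
|∂P/∂n| = 1.44×10⁻⁴ × 1.25 × 47.0 = 8.44×10⁻³ Pa/m

8.4×10⁻³ Pa/m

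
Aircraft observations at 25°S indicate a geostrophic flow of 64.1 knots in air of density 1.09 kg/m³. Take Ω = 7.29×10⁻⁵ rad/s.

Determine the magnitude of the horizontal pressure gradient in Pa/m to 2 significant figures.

Coriolis parameter at 25°S:
f = 2Ω sin φ = 2 × 7.29×10⁻⁵ × sin 25° = 6.16×10⁻⁵ s⁻¹
Wind speed in SI: 64.1 knots = 33.0 m/s
Geostrophic balance rearranged: |∂P/∂n| = f ρ V_g
|∂P/∂n| = 6.16×10⁻⁵ × 1.09 × 33.0 = 2.21×10⁻³ Pa/m

2.2×10⁻³ Pa/m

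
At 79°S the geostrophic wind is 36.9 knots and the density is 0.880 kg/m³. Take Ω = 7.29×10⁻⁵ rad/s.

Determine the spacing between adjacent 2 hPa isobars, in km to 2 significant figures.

84 km

Coriolis parameter at 79°S:
f = 2Ω sin φ = 2 × 7.29×10⁻⁵ × sin 79° = 1.43×10⁻⁴ s⁻¹
Wind speed in SI: 36.9 knots = 19.0 m/s
Geostrophic balance rearranged: |∂P/∂n| = f ρ V_g
|∂P/∂n| = 1.43×10⁻⁴ × 0.880 × 19.0 = 2.39×10⁻³ Pa/m
Isobar spacing: Δn = ΔP/|∂P/∂n| = 200 Pa / 2.39×10⁻³ Pa/m = 83652 m ≈ 84 km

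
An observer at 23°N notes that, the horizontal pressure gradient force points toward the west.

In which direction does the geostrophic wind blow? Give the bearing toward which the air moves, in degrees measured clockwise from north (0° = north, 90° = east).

The pressure-gradient force points toward the west (bearing 270°).
Geostrophic balance: in the Northern Hemisphere the Coriolis force deflects motion to the right, so the geostrophic wind blows 90° to the right of the pressure-gradient force (low pressure on the left).
Rotating 270° by 90° clockwise gives 000° — the wind blows toward the north.

000°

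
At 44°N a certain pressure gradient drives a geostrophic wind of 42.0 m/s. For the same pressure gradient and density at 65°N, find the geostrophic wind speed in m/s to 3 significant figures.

With the same pressure gradient and density, V_g ∝ 1/f ∝ 1/sin φ.
V₂ = V₁ · sin φ₁ / sin φ₂ = 42.0 × sin 44° / sin 65°
V₂ = 42.0 × 0.6947/0.9063 = 32.2 m/s

32.2 m/s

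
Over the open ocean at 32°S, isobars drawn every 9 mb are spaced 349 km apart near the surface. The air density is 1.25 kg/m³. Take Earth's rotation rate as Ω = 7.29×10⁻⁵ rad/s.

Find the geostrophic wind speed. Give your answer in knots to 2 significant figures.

Coriolis parameter at 32°S:
f = 2Ω sin φ = 2 × 7.29×10⁻⁵ × sin 32° = 7.73×10⁻⁵ s⁻¹
Pressure gradient: |∂P/∂n| = 900 Pa / 349000 m = 2.58×10⁻³ Pa/m
Geostrophic balance (pressure-gradient force = Coriolis force):
V_g = (1/(fρ)) |∂P/∂n| = 2.58×10⁻³ / (7.73×10⁻⁵ × 1.25) = 26.7 m/s
Converting: 26.7 m/s × 1.944 = 52 knots

52 knots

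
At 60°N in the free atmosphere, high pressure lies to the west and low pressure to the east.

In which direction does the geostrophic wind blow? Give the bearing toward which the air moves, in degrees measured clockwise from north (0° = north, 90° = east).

The pressure-gradient force points toward the east (bearing 090°).
Geostrophic balance: in the Northern Hemisphere the Coriolis force deflects motion to the right, so the geostrophic wind blows 90° to the right of the pressure-gradient force (low pressure on the left).
Rotating 090° by 90° clockwise gives 180° — the wind blows toward the south.

180°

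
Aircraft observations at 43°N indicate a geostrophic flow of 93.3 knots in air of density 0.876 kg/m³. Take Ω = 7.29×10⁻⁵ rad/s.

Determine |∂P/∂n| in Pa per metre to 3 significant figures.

Coriolis parameter at 43°N:
f = 2Ω sin φ = 2 × 7.29×10⁻⁵ × sin 43° = 9.94×10⁻⁵ s⁻¹
Wind speed in SI: 93.3 knots = 48.0 m/s
Geostrophic balance rearranged: |∂P/∂n| = f ρ V_g
|∂P/∂n| = 9.94×10⁻⁵ × 0.876 × 48.0 = 4.18×10⁻³ Pa/m

4.18×10⁻³ Pa/m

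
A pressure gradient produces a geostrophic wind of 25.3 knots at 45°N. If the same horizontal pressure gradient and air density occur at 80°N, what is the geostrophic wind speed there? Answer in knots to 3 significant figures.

With the same pressure gradient and density, V_g ∝ 1/f ∝ 1/sin φ.
V₂ = V₁ · sin φ₁ / sin φ₂ = 25.3 × sin 45° / sin 80°
V₂ = 25.3 × 0.7071/0.9848 = 18.2 knots

18.2 knots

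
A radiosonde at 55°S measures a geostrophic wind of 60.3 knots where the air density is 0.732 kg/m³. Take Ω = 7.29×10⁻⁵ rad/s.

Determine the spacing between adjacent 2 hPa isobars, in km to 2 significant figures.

Coriolis parameter at 55°S:
f = 2Ω sin φ = 2 × 7.29×10⁻⁵ × sin 55° = 1.19×10⁻⁴ s⁻¹
Wind speed in SI: 60.3 knots = 31.0 m/s
Geostrophic balance rearranged: |∂P/∂n| = f ρ V_g
|∂P/∂n| = 1.19×10⁻⁴ × 0.732 × 31.0 = 2.71×10⁻³ Pa/m
Isobar spacing: Δn = ΔP/|∂P/∂n| = 200 Pa / 2.71×10⁻³ Pa/m = 73747 m ≈ 74 km

74 km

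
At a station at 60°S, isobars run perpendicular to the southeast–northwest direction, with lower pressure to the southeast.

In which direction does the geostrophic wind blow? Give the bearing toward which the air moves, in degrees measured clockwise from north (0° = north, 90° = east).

045°

The pressure-gradient force points toward the southeast (bearing 135°).
Geostrophic balance: in the Southern Hemisphere the Coriolis force deflects motion to the left, so the geostrophic wind blows 90° to the left of the pressure-gradient force (low pressure on the right).
Rotating 135° by 90° counterclockwise gives 045° — the wind blows toward the northeast.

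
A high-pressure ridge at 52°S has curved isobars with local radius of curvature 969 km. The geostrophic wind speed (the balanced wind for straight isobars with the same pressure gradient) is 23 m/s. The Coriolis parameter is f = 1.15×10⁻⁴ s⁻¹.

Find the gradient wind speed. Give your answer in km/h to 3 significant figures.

117 km/h

Around a high, pressure-gradient force acts outward with centrifugal, so Coriolis balances both:
fV = (1/ρ)|∂P/∂n| + V²/R  →  V² − fR·V + fR·V_g = 0
With fR = 1.15×10⁻⁴ × 969×10³ m = 111 m/s:
V = [fR − √((fR)² − 4 fR V_g)]/2 = [111 − √(111² − 4×111×23)]/2 = 32.4 m/s
Supergeostrophic (V > V_g = 23 m/s), as expected around a high.
Converting: 32.4 m/s × 3.6 = 117 km/h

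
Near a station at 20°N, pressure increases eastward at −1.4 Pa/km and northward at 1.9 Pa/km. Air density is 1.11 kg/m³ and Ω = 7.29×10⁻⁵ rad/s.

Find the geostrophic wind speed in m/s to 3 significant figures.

42.6 m/s

Coriolis parameter at 20°N:
f = 2Ω sin φ = 2 × 7.29×10⁻⁵ × sin 20° = 4.99×10⁻⁵ s⁻¹
Component geostrophic relations (x east, y north):
u_g = −(1/(fρ)) ∂P/∂y,  v_g = (1/(fρ)) ∂P/∂x
u_g = −(1.9×10⁻³)/(4.99×10⁻⁵ × 1.11) = −34.3 m/s;  v_g = (−1.4×10⁻³)/(4.99×10⁻⁵ × 1.11) = −25.3 m/s
|V_g| = √(u_g² + v_g²) = 42.6 m/s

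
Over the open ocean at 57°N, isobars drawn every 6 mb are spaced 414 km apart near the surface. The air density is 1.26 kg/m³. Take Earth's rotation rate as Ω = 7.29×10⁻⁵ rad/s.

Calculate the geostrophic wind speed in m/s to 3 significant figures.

Coriolis parameter at 57°N:
f = 2Ω sin φ = 2 × 7.29×10⁻⁵ × sin 57° = 1.22×10⁻⁴ s⁻¹
Pressure gradient: |∂P/∂n| = 600 Pa / 414000 m = 1.45×10⁻³ Pa/m
Geostrophic balance (pressure-gradient force = Coriolis force):
V_g = (1/(fρ)) |∂P/∂n| = 1.45×10⁻³ / (1.22×10⁻⁴ × 1.26) = 9.41 m/s

9.41 m/s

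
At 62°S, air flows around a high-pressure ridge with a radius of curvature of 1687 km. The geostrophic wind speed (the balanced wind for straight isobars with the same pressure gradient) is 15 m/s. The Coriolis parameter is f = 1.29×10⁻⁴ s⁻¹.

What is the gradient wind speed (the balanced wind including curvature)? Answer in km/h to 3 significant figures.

58.3 km/h

Around a high, pressure-gradient force acts outward with centrifugal, so Coriolis balances both:
fV = (1/ρ)|∂P/∂n| + V²/R  →  V² − fR·V + fR·V_g = 0
With fR = 1.29×10⁻⁴ × 1687×10³ m = 218 m/s:
V = [fR − √((fR)² − 4 fR V_g)]/2 = [218 − √(218² − 4×218×15)]/2 = 16.2 m/s
Supergeostrophic (V > V_g = 15 m/s), as expected around a high.
Converting: 16.2 m/s × 3.6 = 58.3 km/h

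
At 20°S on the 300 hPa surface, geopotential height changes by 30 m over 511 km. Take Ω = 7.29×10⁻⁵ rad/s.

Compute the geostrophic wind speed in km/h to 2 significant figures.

Coriolis parameter at 20°S:
f = 2Ω sin φ = 2 × 7.29×10⁻⁵ × sin 20° = 4.99×10⁻⁵ s⁻¹
Height gradient: |∂Z/∂n| = 30 m / 511000 m = 5.87×10⁻⁵
On a pressure surface, geostrophic balance gives V_g = (g/f)|∂Z/∂n|:
V_g = 9.81 × 5.87×10⁻⁵ / 4.99×10⁻⁵ = 11.5 m/s
Converting: 11.5 m/s × 3.6 = 42 km/h

42 km/h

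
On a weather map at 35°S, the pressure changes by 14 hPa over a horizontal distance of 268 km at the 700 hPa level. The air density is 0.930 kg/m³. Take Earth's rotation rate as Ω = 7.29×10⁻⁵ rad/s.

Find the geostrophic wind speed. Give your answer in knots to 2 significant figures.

Coriolis parameter at 35°S:
f = 2Ω sin φ = 2 × 7.29×10⁻⁵ × sin 35° = 8.36×10⁻⁵ s⁻¹
Pressure gradient: |∂P/∂n| = 1400 Pa / 268000 m = 5.22×10⁻³ Pa/m
Geostrophic balance (pressure-gradient force = Coriolis force):
V_g = (1/(fρ)) |∂P/∂n| = 5.22×10⁻³ / (8.36×10⁻⁵ × 0.930) = 67.2 m/s
Converting: 67.2 m/s × 1.944 = 130 knots

130 knots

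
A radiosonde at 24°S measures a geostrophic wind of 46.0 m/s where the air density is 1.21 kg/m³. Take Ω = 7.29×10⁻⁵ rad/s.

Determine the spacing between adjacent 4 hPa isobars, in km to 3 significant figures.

121 km

Coriolis parameter at 24°S:
f = 2Ω sin φ = 2 × 7.29×10⁻⁵ × sin 24° = 5.93×10⁻⁵ s⁻¹
Geostrophic balance rearranged: |∂P/∂n| = f ρ V_g
|∂P/∂n| = 5.93×10⁻⁵ × 1.21 × 46.0 = 3.30×10⁻³ Pa/m
Isobar spacing: Δn = ΔP/|∂P/∂n| = 400 Pa / 3.30×10⁻³ Pa/m = 121184 m ≈ 121 km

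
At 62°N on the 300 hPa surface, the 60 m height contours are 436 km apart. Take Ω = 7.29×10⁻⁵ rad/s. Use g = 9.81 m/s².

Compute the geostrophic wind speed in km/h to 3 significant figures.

Coriolis parameter at 62°N:
f = 2Ω sin φ = 2 × 7.29×10⁻⁵ × sin 62° = 1.29×10⁻⁴ s⁻¹
Height gradient: |∂Z/∂n| = 60 m / 436000 m = 1.38×10⁻⁴
On a pressure surface, geostrophic balance gives V_g = (g/f)|∂Z/∂n|:
V_g = 9.81 × 1.38×10⁻⁴ / 1.29×10⁻⁴ = 10.5 m/s
Converting: 10.5 m/s × 3.6 = 37.8 km/h

37.8 km/h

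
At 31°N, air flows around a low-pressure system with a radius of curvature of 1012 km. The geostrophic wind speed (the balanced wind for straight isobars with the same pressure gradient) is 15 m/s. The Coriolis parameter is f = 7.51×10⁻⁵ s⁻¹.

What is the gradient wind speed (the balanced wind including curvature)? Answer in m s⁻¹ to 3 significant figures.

Around a low, centrifugal force acts outward with Coriolis, so pressure-gradient force balances both:
(1/ρ)|∂P/∂n| = fV + V²/R  →  V² + fR·V − fR·V_g = 0
With fR = 7.51×10⁻⁵ × 1012×10³ m = 76.0 m/s:
V = [−fR + √((fR)² + 4 fR V_g)]/2 = [−76.0 + √(76.0² + 4×76.0×15)]/2 = 12.8 m/s
Subgeostrophic (V < V_g = 15 m/s), as expected around a low.

12.8 m s⁻¹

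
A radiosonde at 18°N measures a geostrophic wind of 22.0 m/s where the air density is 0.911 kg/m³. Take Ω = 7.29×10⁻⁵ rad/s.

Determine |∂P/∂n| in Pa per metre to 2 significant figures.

Coriolis parameter at 18°N:
f = 2Ω sin φ = 2 × 7.29×10⁻⁵ × sin 18° = 4.51×10⁻⁵ s⁻¹
Geostrophic balance rearranged: |∂P/∂n| = f ρ V_g
|∂P/∂n| = 4.51×10⁻⁵ × 0.911 × 22.0 = 9.03×10⁻⁴ Pa/m

9.0×10⁻⁴ Pa/m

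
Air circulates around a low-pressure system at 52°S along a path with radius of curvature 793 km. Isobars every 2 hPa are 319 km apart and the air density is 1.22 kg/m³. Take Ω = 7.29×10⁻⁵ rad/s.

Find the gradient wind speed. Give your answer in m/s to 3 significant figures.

Coriolis parameter at 52°S:
f = 2Ω sin φ = 2 × 7.29×10⁻⁵ × sin 52° = 1.15×10⁻⁴ s⁻¹
Pressure gradient: |∂P/∂n| = 200 Pa / 319000 m = 6.27×10⁻⁴ Pa/m
Geostrophic speed: V_g = |∂P/∂n|/(fρ) = 6.27×10⁻⁴/(1.15×10⁻⁴ × 1.22) = 4.47 m/s
Around a low, centrifugal force acts outward with Coriolis, so pressure-gradient force balances both:
(1/ρ)|∂P/∂n| = fV + V²/R  →  V² + fR·V − fR·V_g = 0
With fR = 1.15×10⁻⁴ × 793×10³ m = 91.1 m/s:
V = [−fR + √((fR)² + 4 fR V_g)]/2 = [−91.1 + √(91.1² + 4×91.1×4.47)]/2 = 4.27 m/s
Subgeostrophic (V < V_g = 4.47 m/s), as expected around a low.

4.27 m/s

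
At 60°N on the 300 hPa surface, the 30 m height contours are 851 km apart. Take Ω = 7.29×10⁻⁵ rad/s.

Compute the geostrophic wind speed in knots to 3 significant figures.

Coriolis parameter at 60°N:
f = 2Ω sin φ = 2 × 7.29×10⁻⁵ × sin 60° = 1.26×10⁻⁴ s⁻¹
Height gradient: |∂Z/∂n| = 30 m / 851000 m = 3.53×10⁻⁵
On a pressure surface, geostrophic balance gives V_g = (g/f)|∂Z/∂n|:
V_g = 9.81 × 3.53×10⁻⁵ / 1.26×10⁻⁴ = 2.74 m/s
Converting: 2.74 m/s × 1.944 = 5.32 knots

5.32 knots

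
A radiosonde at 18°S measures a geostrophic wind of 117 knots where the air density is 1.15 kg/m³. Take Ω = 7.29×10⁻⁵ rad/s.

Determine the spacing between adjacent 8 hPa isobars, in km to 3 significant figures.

Coriolis parameter at 18°S:
f = 2Ω sin φ = 2 × 7.29×10⁻⁵ × sin 18° = 4.51×10⁻⁵ s⁻¹
Wind speed in SI: 117 knots = 60.2 m/s
Geostrophic balance rearranged: |∂P/∂n| = f ρ V_g
|∂P/∂n| = 4.51×10⁻⁵ × 1.15 × 60.2 = 3.12×10⁻³ Pa/m
Isobar spacing: Δn = ΔP/|∂P/∂n| = 800 Pa / 3.12×10⁻³ Pa/m = 256524 m ≈ 257 km

257 km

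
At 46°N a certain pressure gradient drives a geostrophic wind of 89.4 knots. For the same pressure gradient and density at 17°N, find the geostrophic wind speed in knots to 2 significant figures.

220 knots

With the same pressure gradient and density, V_g ∝ 1/f ∝ 1/sin φ.
V₂ = V₁ · sin φ₁ / sin φ₂ = 89.4 × sin 46° / sin 17°
V₂ = 89.4 × 0.7193/0.2924 = 220 knots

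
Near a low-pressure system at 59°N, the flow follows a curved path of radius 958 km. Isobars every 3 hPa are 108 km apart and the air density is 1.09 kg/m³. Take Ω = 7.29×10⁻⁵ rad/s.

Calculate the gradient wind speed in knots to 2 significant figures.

35 knots

Coriolis parameter at 59°N:
f = 2Ω sin φ = 2 × 7.29×10⁻⁵ × sin 59° = 1.25×10⁻⁴ s⁻¹
Pressure gradient: |∂P/∂n| = 300 Pa / 108000 m = 2.78×10⁻³ Pa/m
Geostrophic speed: V_g = |∂P/∂n|/(fρ) = 2.78×10⁻³/(1.25×10⁻⁴ × 1.09) = 20.4 m/s
Around a low, centrifugal force acts outward with Coriolis, so pressure-gradient force balances both:
(1/ρ)|∂P/∂n| = fV + V²/R  →  V² + fR·V − fR·V_g = 0
With fR = 1.25×10⁻⁴ × 958×10³ m = 120 m/s:
V = [−fR + √((fR)² + 4 fR V_g)]/2 = [−120 + √(120² + 4×120×20.4)]/2 = 17.8 m/s
Subgeostrophic (V < V_g = 20.4 m/s), as expected around a low.
Converting: 17.8 m/s × 1.944 = 35 knots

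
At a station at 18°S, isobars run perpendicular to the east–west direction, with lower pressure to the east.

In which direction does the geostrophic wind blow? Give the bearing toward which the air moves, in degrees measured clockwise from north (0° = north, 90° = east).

The pressure-gradient force points toward the east (bearing 090°).
Geostrophic balance: in the Southern Hemisphere the Coriolis force deflects motion to the left, so the geostrophic wind blows 90° to the left of the pressure-gradient force (low pressure on the right).
Rotating 090° by 90° counterclockwise gives 000° — the wind blows toward the north.

000°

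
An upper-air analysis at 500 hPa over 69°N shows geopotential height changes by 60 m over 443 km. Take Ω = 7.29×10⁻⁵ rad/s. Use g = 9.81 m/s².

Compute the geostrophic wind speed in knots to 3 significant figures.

19.0 knots

Coriolis parameter at 69°N:
f = 2Ω sin φ = 2 × 7.29×10⁻⁵ × sin 69° = 1.36×10⁻⁴ s⁻¹
Height gradient: |∂Z/∂n| = 60 m / 443000 m = 1.35×10⁻⁴
On a pressure surface, geostrophic balance gives V_g = (g/f)|∂Z/∂n|:
V_g = 9.81 × 1.35×10⁻⁴ / 1.36×10⁻⁴ = 9.76 m/s
Converting: 9.76 m/s × 1.944 = 19.0 knots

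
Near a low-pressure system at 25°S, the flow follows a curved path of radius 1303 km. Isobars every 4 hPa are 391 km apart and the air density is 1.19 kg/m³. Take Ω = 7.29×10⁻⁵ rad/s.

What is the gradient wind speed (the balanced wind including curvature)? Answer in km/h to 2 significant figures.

44 km/h

Coriolis parameter at 25°S:
f = 2Ω sin φ = 2 × 7.29×10⁻⁵ × sin 25° = 6.16×10⁻⁵ s⁻¹
Pressure gradient: |∂P/∂n| = 400 Pa / 391000 m = 1.02×10⁻³ Pa/m
Geostrophic speed: V_g = |∂P/∂n|/(fρ) = 1.02×10⁻³/(6.16×10⁻⁵ × 1.19) = 14.0 m/s
Around a low, centrifugal force acts outward with Coriolis, so pressure-gradient force balances both:
(1/ρ)|∂P/∂n| = fV + V²/R  →  V² + fR·V − fR·V_g = 0
With fR = 6.16×10⁻⁵ × 1303×10³ m = 80.3 m/s:
V = [−fR + √((fR)² + 4 fR V_g)]/2 = [−80.3 + √(80.3² + 4×80.3×14)]/2 = 12.1 m/s
Subgeostrophic (V < V_g = 14 m/s), as expected around a low.
Converting: 12.1 m/s × 3.6 = 44 km/h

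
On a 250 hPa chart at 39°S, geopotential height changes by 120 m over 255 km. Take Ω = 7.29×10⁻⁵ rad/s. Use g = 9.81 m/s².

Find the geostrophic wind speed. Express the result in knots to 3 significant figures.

Coriolis parameter at 39°S:
f = 2Ω sin φ = 2 × 7.29×10⁻⁵ × sin 39° = 9.18×10⁻⁵ s⁻¹
Height gradient: |∂Z/∂n| = 120 m / 255000 m = 4.71×10⁻⁴
On a pressure surface, geostrophic balance gives V_g = (g/f)|∂Z/∂n|:
V_g = 9.81 × 4.71×10⁻⁴ / 9.18×10⁻⁵ = 50.3 m/s
Converting: 50.3 m/s × 1.944 = 97.8 knots

97.8 knots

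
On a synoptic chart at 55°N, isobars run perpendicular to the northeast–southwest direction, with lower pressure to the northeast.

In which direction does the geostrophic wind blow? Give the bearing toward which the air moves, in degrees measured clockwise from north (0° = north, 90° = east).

The pressure-gradient force points toward the northeast (bearing 045°).
Geostrophic balance: in the Northern Hemisphere the Coriolis force deflects motion to the right, so the geostrophic wind blows 90° to the right of the pressure-gradient force (low pressure on the left).
Rotating 045° by 90° clockwise gives 135° — the wind blows toward the southeast.

135°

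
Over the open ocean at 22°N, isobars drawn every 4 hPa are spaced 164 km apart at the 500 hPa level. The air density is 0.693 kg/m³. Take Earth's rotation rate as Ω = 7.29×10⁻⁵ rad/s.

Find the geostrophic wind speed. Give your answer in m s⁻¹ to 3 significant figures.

Coriolis parameter at 22°N:
f = 2Ω sin φ = 2 × 7.29×10⁻⁵ × sin 22° = 5.46×10⁻⁵ s⁻¹
Pressure gradient: |∂P/∂n| = 400 Pa / 164000 m = 2.44×10⁻³ Pa/m
Geostrophic balance (pressure-gradient force = Coriolis force):
V_g = (1/(fρ)) |∂P/∂n| = 2.44×10⁻³ / (5.46×10⁻⁵ × 0.693) = 64.4 m/s

64.4 m s⁻¹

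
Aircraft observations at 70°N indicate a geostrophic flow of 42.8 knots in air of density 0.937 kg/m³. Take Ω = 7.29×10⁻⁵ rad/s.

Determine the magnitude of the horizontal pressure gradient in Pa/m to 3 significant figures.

Coriolis parameter at 70°N:
f = 2Ω sin φ = 2 × 7.29×10⁻⁵ × sin 70° = 1.37×10⁻⁴ s⁻¹
Wind speed in SI: 42.8 knots = 22.0 m/s
Geostrophic balance rearranged: |∂P/∂n| = f ρ V_g
|∂P/∂n| = 1.37×10⁻⁴ × 0.937 × 22.0 = 2.83×10⁻³ Pa/m

2.83×10⁻³ Pa/m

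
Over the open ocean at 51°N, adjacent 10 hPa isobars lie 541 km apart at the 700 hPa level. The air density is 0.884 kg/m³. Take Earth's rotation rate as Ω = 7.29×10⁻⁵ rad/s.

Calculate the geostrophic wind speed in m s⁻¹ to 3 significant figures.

18.5 m s⁻¹

Coriolis parameter at 51°N:
f = 2Ω sin φ = 2 × 7.29×10⁻⁵ × sin 51° = 1.13×10⁻⁴ s⁻¹
Pressure gradient: |∂P/∂n| = 1000 Pa / 541000 m = 1.85×10⁻³ Pa/m
Geostrophic balance (pressure-gradient force = Coriolis force):
V_g = (1/(fρ)) |∂P/∂n| = 1.85×10⁻³ / (1.13×10⁻⁴ × 0.884) = 18.5 m/s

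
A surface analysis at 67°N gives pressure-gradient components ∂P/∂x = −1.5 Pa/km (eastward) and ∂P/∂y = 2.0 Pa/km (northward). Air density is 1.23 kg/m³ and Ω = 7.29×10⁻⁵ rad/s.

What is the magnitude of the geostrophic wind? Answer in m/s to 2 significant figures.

15 m/s

Coriolis parameter at 67°N:
f = 2Ω sin φ = 2 × 7.29×10⁻⁵ × sin 67° = 1.34×10⁻⁴ s⁻¹
Component geostrophic relations (x east, y north):
u_g = −(1/(fρ)) ∂P/∂y,  v_g = (1/(fρ)) ∂P/∂x
u_g = −(2.0×10⁻³)/(1.34×10⁻⁴ × 1.23) = −12.1 m/s;  v_g = (−1.5×10⁻³)/(1.34×10⁻⁴ × 1.23) = −9.09 m/s
|V_g| = √(u_g² + v_g²) = 15.1 m/s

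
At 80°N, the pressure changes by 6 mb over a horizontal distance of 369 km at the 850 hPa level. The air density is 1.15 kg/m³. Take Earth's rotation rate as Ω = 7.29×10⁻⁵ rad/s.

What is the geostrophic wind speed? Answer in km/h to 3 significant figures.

Coriolis parameter at 80°N:
f = 2Ω sin φ = 2 × 7.29×10⁻⁵ × sin 80° = 1.44×10⁻⁴ s⁻¹
Pressure gradient: |∂P/∂n| = 600 Pa / 369000 m = 1.63×10⁻³ Pa/m
Geostrophic balance (pressure-gradient force = Coriolis force):
V_g = (1/(fρ)) |∂P/∂n| = 1.63×10⁻³ / (1.44×10⁻⁴ × 1.15) = 9.85 m/s
Converting: 9.85 m/s × 3.6 = 35.5 km/h

35.5 km/h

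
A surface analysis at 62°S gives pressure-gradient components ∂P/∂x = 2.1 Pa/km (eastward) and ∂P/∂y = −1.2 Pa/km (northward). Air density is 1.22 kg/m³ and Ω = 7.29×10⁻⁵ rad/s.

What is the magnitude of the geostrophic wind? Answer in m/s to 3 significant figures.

Coriolis parameter at 62°S:
f = 2Ω sin φ = 2 × 7.29×10⁻⁵ × sin 62° = 1.29×10⁻⁴ s⁻¹
In the Southern Hemisphere f is negative: f = −1.29×10⁻⁴ s⁻¹.
Component geostrophic relations (x east, y north):
u_g = −(1/(fρ)) ∂P/∂y,  v_g = (1/(fρ)) ∂P/∂x
u_g = −(−1.2×10⁻³)/(−1.29×10⁻⁴ × 1.22) = −7.64 m/s;  v_g = (2.1×10⁻³)/(−1.29×10⁻⁴ × 1.22) = −13.4 m/s
|V_g| = √(u_g² + v_g²) = 15.4 m/s

15.4 m/s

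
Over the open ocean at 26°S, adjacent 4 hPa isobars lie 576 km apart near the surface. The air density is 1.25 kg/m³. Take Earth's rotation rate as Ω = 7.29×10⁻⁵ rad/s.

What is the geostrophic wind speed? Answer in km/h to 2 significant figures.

Coriolis parameter at 26°S:
f = 2Ω sin φ = 2 × 7.29×10⁻⁵ × sin 26° = 6.39×10⁻⁵ s⁻¹
Pressure gradient: |∂P/∂n| = 400 Pa / 576000 m = 6.94×10⁻⁴ Pa/m
Geostrophic balance (pressure-gradient force = Coriolis force):
V_g = (1/(fρ)) |∂P/∂n| = 6.94×10⁻⁴ / (6.39×10⁻⁵ × 1.25) = 8.69 m/s
Converting: 8.69 m/s × 3.6 = 31 km/h

31 km/h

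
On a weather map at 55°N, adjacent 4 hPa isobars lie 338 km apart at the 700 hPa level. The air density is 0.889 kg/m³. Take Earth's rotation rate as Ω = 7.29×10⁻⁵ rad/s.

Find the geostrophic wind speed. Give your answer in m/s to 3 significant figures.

11.1 m/s

Coriolis parameter at 55°N:
f = 2Ω sin φ = 2 × 7.29×10⁻⁵ × sin 55° = 1.19×10⁻⁴ s⁻¹
Pressure gradient: |∂P/∂n| = 400 Pa / 338000 m = 1.18×10⁻³ Pa/m
Geostrophic balance (pressure-gradient force = Coriolis force):
V_g = (1/(fρ)) |∂P/∂n| = 1.18×10⁻³ / (1.19×10⁻⁴ × 0.889) = 11.1 m/s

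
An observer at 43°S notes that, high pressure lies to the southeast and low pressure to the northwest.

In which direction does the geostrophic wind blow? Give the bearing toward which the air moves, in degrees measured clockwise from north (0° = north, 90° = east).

The pressure-gradient force points toward the northwest (bearing 315°).
Geostrophic balance: in the Southern Hemisphere the Coriolis force deflects motion to the left, so the geostrophic wind blows 90° to the left of the pressure-gradient force (low pressure on the right).
Rotating 315° by 90° counterclockwise gives 225° — the wind blows toward the southwest.

225°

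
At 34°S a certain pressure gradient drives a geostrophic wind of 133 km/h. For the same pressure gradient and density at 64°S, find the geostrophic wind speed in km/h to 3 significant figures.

With the same pressure gradient and density, V_g ∝ 1/f ∝ 1/sin φ.
V₂ = V₁ · sin φ₁ / sin φ₂ = 133 × sin 34° / sin 64°
V₂ = 133 × 0.5592/0.8988 = 82.7 km/h

82.7 km/h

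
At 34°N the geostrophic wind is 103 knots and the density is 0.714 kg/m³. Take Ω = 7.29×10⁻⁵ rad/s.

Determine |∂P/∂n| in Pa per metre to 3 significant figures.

Coriolis parameter at 34°N:
f = 2Ω sin φ = 2 × 7.29×10⁻⁵ × sin 34° = 8.15×10⁻⁵ s⁻¹
Wind speed in SI: 103 knots = 53.0 m/s
Geostrophic balance rearranged: |∂P/∂n| = f ρ V_g
|∂P/∂n| = 8.15×10⁻⁵ × 0.714 × 53.0 = 3.08×10⁻³ Pa/m

3.08×10⁻³ Pa/m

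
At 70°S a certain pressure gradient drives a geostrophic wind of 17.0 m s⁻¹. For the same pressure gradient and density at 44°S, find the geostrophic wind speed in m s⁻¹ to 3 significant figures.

With the same pressure gradient and density, V_g ∝ 1/f ∝ 1/sin φ.
V₂ = V₁ · sin φ₁ / sin φ₂ = 17.0 × sin 70° / sin 44°
V₂ = 17.0 × 0.9397/0.6947 = 23.0 m s⁻¹

23.0 m s⁻¹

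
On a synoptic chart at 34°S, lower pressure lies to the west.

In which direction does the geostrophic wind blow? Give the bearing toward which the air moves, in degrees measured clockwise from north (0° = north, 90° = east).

The pressure-gradient force points toward the west (bearing 270°).
Geostrophic balance: in the Southern Hemisphere the Coriolis force deflects motion to the left, so the geostrophic wind blows 90° to the left of the pressure-gradient force (low pressure on the right).
Rotating 270° by 90° counterclockwise gives 180° — the wind blows toward the south.

180°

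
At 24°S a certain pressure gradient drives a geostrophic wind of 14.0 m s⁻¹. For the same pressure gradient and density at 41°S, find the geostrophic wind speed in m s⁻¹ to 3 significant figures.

8.68 m s⁻¹

With the same pressure gradient and density, V_g ∝ 1/f ∝ 1/sin φ.
V₂ = V₁ · sin φ₁ / sin φ₂ = 14.0 × sin 24° / sin 41°
V₂ = 14.0 × 0.4067/0.6561 = 8.68 m s⁻¹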